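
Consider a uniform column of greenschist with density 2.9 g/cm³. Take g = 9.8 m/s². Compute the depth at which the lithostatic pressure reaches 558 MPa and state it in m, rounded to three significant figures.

19600 m

h = P/(ρg) = 558 MPa / (2900 kg/m³ × 9.8 m/s²) = 5.580×10^8 Pa / 28420 Pa/m = 19634 m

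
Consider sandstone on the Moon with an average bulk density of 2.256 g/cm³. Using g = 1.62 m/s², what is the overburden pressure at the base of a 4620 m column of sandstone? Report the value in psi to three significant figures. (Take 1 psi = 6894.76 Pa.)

2450 psi

sandstone: 2256 kg/m³ × 1.62 m/s² × 4620 m = 1.688×10^7 Pa = 2449 psi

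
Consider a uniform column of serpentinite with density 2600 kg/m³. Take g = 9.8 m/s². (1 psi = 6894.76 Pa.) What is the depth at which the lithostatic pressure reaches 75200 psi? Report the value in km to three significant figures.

h = P/(ρg) = 75200 psi / (2600 kg/m³ × 9.8 m/s²) = 5.185×10^8 Pa / 25480 Pa/m = 20349 m
= 20.349 km

20.3 km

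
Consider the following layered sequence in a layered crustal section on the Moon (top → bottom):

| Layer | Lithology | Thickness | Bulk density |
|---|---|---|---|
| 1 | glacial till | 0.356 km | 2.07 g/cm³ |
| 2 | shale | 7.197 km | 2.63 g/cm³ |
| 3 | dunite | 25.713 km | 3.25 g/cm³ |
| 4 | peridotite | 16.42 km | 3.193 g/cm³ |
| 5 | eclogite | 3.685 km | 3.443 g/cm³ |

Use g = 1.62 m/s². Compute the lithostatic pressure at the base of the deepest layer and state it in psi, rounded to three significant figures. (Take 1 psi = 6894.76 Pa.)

glacial till: 2070 kg/m³ × 1.62 m/s² × 356 m = 1.194×10^6 Pa = 173.1 psi
shale: 2630 kg/m³ × 1.62 m/s² × 7197 m = 3.066×10^7 Pa = 4447 psi
dunite: 3250 kg/m³ × 1.62 m/s² × 25713 m = 1.354×10^8 Pa = 19635 psi
peridotite: 3193 kg/m³ × 1.62 m/s² × 16420 m = 8.494×10^7 Pa = 12319 psi
eclogite: 3443 kg/m³ × 1.62 m/s² × 3685 m = 2.055×10^7 Pa = 2981 psi
Total = 173.1 + 4447 + 19635 + 12319 + 2981 = 39555 psi

39600 psi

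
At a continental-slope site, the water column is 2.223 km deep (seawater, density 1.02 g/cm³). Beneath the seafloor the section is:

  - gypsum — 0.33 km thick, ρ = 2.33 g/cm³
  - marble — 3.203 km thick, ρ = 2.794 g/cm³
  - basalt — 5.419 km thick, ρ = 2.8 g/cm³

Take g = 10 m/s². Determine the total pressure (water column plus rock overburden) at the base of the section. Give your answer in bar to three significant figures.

2720 bar

seawater: 1020 kg/m³ × 10 m/s² × 2223 m = 2.267×10^7 Pa = 226.7 bar
gypsum: 2330 kg/m³ × 10 m/s² × 330 m = 7.689×10^6 Pa = 76.89 bar
marble: 2794 kg/m³ × 10 m/s² × 3203 m = 8.949×10^7 Pa = 894.9 bar
basalt: 2800 kg/m³ × 10 m/s² × 5419 m = 1.517×10^8 Pa = 1517 bar
Total = 226.7 + 76.89 + 894.9 + 1517 = 2715.9 bar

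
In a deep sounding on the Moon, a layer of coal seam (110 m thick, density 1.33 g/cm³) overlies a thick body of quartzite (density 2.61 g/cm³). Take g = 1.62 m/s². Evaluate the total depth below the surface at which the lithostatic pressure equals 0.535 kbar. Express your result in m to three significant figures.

12700 m

Pressure at base of upper layers: 1330×1.62×110 = 2.370×10^5 Pa = 2.370×10^-3 kbar
Remaining pressure to be supplied by quartzite: 5.350×10^7 − 2.370×10^5 = 5.326×10^7 Pa
Additional depth in quartzite = 5.326×10^7 Pa / (2610 kg/m³ × 1.62 m/s²) = 12597 m
Total depth = 110 m + 12597 m = 12707 m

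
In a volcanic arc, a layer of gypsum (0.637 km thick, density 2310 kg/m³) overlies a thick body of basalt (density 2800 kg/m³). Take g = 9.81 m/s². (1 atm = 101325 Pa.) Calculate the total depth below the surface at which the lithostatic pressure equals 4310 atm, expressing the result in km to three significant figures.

16.0 km

Pressure at base of upper layers: 2310×9.81×637 = 1.444×10^7 Pa = 142.5 atm
Remaining pressure to be supplied by basalt: 4.367×10^8 − 1.444×10^7 = 4.223×10^8 Pa
Additional depth in basalt = 4.223×10^8 Pa / (2800 kg/m³ × 9.81 m/s²) = 15373 m
Total depth = 637 m + 15373 m = 16010 m
= 16.010 km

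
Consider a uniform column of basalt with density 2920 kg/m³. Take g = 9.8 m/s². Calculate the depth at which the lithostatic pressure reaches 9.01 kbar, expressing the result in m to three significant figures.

31500 m

h = P/(ρg) = 9.01 kbar / (2920 kg/m³ × 9.8 m/s²) = 9.010×10^8 Pa / 28616 Pa/m = 31486 m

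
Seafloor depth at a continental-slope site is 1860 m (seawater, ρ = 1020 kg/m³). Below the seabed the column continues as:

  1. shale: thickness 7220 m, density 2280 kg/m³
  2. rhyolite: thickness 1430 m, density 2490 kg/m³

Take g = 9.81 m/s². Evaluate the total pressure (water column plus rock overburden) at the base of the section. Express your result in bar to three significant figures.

2150 bar

seawater: 1020 kg/m³ × 9.81 m/s² × 1860 m = 1.861×10^7 Pa = 186.1 bar
shale: 2280 kg/m³ × 9.81 m/s² × 7220 m = 1.615×10^8 Pa = 1615 bar
rhyolite: 2490 kg/m³ × 9.81 m/s² × 1430 m = 3.493×10^7 Pa = 349.3 bar
Total = 186.1 + 1615 + 349.3 = 2150.3 bar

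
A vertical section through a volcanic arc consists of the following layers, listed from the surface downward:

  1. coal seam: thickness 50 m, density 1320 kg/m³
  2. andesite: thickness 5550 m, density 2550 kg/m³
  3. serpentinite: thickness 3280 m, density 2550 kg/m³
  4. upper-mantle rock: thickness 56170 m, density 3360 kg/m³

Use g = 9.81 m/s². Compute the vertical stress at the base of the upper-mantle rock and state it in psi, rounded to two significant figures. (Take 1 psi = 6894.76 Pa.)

coal seam: 1320 kg/m³ × 9.81 m/s² × 50 m = 6.475×10^5 Pa = 93.91 psi
andesite: 2550 kg/m³ × 9.81 m/s² × 5550 m = 1.388×10^8 Pa = 20136 psi
serpentinite: 2550 kg/m³ × 9.81 m/s² × 3280 m = 8.205×10^7 Pa = 11900 psi
upper-mantle rock: 3360 kg/m³ × 9.81 m/s² × 56170 m = 1.851×10^9 Pa = 2.685×10^5 psi
Total = 93.91 + 20136 + 11900 + 2.685×10^5 = 3.0066×10^5 psi

300000 psi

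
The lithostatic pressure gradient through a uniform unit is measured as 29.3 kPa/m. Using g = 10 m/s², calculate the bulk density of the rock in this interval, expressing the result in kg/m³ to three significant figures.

2930 kg/m³

ρ = (dP/dz)/g = 29.3 kPa/m / 10 m/s² = 29300 Pa/m / 10 m/s² = 2930.0 kg/m³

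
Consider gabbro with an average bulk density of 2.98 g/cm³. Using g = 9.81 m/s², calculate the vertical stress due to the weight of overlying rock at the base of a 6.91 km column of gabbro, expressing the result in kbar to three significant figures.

2.02 kbar

gabbro: 2980 kg/m³ × 9.81 m/s² × 6910 m = 2.020×10^8 Pa = 2.020 kbar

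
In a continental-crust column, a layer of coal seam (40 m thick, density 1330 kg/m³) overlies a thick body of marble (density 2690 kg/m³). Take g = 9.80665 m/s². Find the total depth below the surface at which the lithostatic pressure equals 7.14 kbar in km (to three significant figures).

27.1 km

Pressure at base of upper layers: 1330×9.80665×40 = 5.217×10^5 Pa = 5.217×10^-3 kbar
Remaining pressure to be supplied by marble: 7.140×10^8 − 5.217×10^5 = 7.135×10^8 Pa
Additional depth in marble = 7.135×10^8 Pa / (2690 kg/m³ × 9.80665 m/s²) = 27046 m
Total depth = 40 m + 27046 m = 27086 m
= 27.086 km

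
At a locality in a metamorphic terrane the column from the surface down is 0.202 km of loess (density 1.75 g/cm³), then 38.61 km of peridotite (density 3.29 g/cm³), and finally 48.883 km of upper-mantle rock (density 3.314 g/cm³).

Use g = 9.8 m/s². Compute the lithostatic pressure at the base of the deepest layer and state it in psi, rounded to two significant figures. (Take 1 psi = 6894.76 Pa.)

410000 psi

loess: 1750 kg/m³ × 9.8 m/s² × 202 m = 3.464×10^6 Pa = 502.5 psi
peridotite: 3290 kg/m³ × 9.8 m/s² × 38610 m = 1.245×10^9 Pa = 1.806×10^5 psi
upper-mantle rock: 3314 kg/m³ × 9.8 m/s² × 48883 m = 1.588×10^9 Pa = 2.303×10^5 psi
Total = 502.5 + 1.806×10^5 + 2.303×10^5 = 4.1131×10^5 psi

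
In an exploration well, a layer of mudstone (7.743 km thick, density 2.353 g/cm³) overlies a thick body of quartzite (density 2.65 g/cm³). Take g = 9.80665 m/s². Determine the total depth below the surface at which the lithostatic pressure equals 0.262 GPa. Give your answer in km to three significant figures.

Pressure at base of upper layers: 2353×9.80665×7743 = 1.787×10^8 Pa = 0.1787 GPa
Remaining pressure to be supplied by quartzite: 2.620×10^8 − 1.787×10^8 = 8.333×10^7 Pa
Additional depth in quartzite = 8.333×10^7 Pa / (2650 kg/m³ × 9.80665 m/s²) = 3206.5 m
Total depth = 7743 m + 3206.5 m = 10950 m
= 10.950 km

10.9 km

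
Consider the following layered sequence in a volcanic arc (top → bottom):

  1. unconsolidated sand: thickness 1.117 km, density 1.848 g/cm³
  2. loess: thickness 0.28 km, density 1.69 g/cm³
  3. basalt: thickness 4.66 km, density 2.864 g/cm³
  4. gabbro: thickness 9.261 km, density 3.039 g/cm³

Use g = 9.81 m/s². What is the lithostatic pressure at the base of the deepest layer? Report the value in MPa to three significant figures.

432 MPa

unconsolidated sand: 1848 kg/m³ × 9.81 m/s² × 1117 m = 2.025×10^7 Pa = 20.25 MPa
loess: 1690 kg/m³ × 9.81 m/s² × 280 m = 4.642×10^6 Pa = 4.642 MPa
basalt: 2864 kg/m³ × 9.81 m/s² × 4660 m = 1.309×10^8 Pa = 130.9 MPa
gabbro: 3039 kg/m³ × 9.81 m/s² × 9261 m = 2.761×10^8 Pa = 276.1 MPa
Total = 20.25 + 4.642 + 130.9 + 276.1 = 431.91 MPa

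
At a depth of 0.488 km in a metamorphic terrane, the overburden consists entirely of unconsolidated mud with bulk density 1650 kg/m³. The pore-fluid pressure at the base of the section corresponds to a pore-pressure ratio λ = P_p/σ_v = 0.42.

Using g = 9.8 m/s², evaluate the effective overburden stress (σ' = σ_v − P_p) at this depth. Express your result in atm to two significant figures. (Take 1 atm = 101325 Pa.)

45 atm

Overburden (lithostatic) stress σ_v:
unconsolidated mud: 1650 kg/m³ × 9.8 m/s² × 488 m = 7.891×10^6 Pa = 7.891 MPa
Pore pressure P_p = λ·σ_v = 0.42 × 7.891 MPa = 3.314 MPa
Effective stress σ' = σ_v − P_p = 7.891 − 3.314 = 4.5768 MPa = 45.169 atm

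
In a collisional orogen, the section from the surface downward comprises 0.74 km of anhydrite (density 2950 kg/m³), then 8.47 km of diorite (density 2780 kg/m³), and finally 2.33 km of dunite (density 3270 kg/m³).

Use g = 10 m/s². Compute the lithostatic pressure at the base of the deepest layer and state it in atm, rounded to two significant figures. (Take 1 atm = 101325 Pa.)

anhydrite: 2950 kg/m³ × 10 m/s² × 740 m = 2.183×10^7 Pa = 215.4 atm
diorite: 2780 kg/m³ × 10 m/s² × 8470 m = 2.355×10^8 Pa = 2324 atm
dunite: 3270 kg/m³ × 10 m/s² × 2330 m = 7.619×10^7 Pa = 751.9 atm
Total = 215.4 + 2324 + 751.9 = 3291.3 atm

3300 atm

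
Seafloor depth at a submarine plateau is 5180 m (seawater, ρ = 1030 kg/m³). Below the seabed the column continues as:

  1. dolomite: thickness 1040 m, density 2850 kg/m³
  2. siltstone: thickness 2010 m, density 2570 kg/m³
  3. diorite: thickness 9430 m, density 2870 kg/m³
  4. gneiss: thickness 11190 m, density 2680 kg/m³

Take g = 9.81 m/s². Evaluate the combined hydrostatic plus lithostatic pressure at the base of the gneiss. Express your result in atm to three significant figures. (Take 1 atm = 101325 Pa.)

6830 atm

seawater: 1030 kg/m³ × 9.81 m/s² × 5180 m = 5.234×10^7 Pa = 516.6 atm
dolomite: 2850 kg/m³ × 9.81 m/s² × 1040 m = 2.908×10^7 Pa = 287.0 atm
siltstone: 2570 kg/m³ × 9.81 m/s² × 2010 m = 5.068×10^7 Pa = 500.1 atm
diorite: 2870 kg/m³ × 9.81 m/s² × 9430 m = 2.655×10^8 Pa = 2620 atm
gneiss: 2680 kg/m³ × 9.81 m/s² × 11190 m = 2.942×10^8 Pa = 2903 atm
Total = 516.6 + 287.0 + 500.1 + 2620 + 2903 = 6827.4 atm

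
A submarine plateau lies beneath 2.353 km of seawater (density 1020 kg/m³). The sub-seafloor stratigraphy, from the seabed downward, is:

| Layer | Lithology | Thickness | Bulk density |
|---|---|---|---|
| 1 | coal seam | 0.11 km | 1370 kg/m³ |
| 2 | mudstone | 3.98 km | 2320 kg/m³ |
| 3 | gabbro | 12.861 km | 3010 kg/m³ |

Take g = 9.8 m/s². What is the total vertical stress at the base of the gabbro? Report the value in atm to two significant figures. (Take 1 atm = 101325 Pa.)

4900 atm

seawater: 1020 kg/m³ × 9.8 m/s² × 2353 m = 2.352×10^7 Pa = 232.1 atm
coal seam: 1370 kg/m³ × 9.8 m/s² × 110 m = 1.477×10^6 Pa = 14.58 atm
mudstone: 2320 kg/m³ × 9.8 m/s² × 3980 m = 9.049×10^7 Pa = 893.1 atm
gabbro: 3010 kg/m³ × 9.8 m/s² × 12861 m = 3.794×10^8 Pa = 3744 atm
Total = 232.1 + 14.58 + 893.1 + 3744 = 4883.9 atm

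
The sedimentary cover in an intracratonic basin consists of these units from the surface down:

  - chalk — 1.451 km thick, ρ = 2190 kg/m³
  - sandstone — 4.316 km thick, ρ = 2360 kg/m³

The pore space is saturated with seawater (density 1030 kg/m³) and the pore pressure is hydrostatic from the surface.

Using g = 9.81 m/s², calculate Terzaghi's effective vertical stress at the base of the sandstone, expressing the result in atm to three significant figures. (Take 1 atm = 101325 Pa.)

719 atm

Overburden (lithostatic) stress σ_v:
chalk: 2190 kg/m³ × 9.81 m/s² × 1451 m = 3.117×10^7 Pa = 31.17 MPa
sandstone: 2360 kg/m³ × 9.81 m/s² × 4316 m = 9.992×10^7 Pa = 99.92 MPa
Total = 31.17 + 99.92 = 131.10 MPa
Pore pressure P_p = 1030 kg/m³ × 9.81 m/s² × 5767 m = 5.827×10^7 Pa = 58.27 MPa
Effective stress σ' = σ_v − P_p = 131.1 − 58.27 = 72.824 MPa = 718.72 atm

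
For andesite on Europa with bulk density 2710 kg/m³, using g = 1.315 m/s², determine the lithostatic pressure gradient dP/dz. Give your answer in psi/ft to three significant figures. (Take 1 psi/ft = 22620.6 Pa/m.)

0.158 psi/ft

dP/dz = ρg = 2710 kg/m³ × 1.315 m/s² = 3563.6 Pa/m
= 3563.6 Pa/m × (1 psi/ft / 22621 Pa/m) = 0.15754 psi/ft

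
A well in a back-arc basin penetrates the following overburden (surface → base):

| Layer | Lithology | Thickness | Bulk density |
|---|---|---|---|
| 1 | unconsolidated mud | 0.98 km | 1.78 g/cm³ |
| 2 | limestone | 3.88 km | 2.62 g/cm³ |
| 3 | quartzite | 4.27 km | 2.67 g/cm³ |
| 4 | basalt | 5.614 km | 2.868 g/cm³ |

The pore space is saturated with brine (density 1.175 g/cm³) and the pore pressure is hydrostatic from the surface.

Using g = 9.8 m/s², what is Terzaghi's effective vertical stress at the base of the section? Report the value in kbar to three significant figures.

Overburden (lithostatic) stress σ_v:
unconsolidated mud: 1780 kg/m³ × 9.8 m/s² × 980 m = 1.710×10^7 Pa = 17.10 MPa
limestone: 2620 kg/m³ × 9.8 m/s² × 3880 m = 9.962×10^7 Pa = 99.62 MPa
quartzite: 2670 kg/m³ × 9.8 m/s² × 4270 m = 1.117×10^8 Pa = 111.7 MPa
basalt: 2868 kg/m³ × 9.8 m/s² × 5614 m = 1.578×10^8 Pa = 157.8 MPa
Total = 17.10 + 99.62 + 111.7 + 157.8 = 386.24 MPa
Pore pressure P_p = 1175 kg/m³ × 9.8 m/s² × 14744 m = 1.698×10^8 Pa = 169.8 MPa
Effective stress σ' = σ_v − P_p = 386.2 − 169.8 = 216.46 MPa = 2.1646 kbar

2.16 kbar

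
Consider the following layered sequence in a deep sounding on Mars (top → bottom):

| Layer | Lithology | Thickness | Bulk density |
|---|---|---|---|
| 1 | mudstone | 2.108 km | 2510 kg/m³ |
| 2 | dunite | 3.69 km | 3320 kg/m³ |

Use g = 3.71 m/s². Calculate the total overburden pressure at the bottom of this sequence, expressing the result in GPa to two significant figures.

mudstone: 2510 kg/m³ × 3.71 m/s² × 2108 m = 1.963×10^7 Pa = 0.01963 GPa
dunite: 3320 kg/m³ × 3.71 m/s² × 3690 m = 4.545×10^7 Pa = 0.04545 GPa
Total = 0.01963 + 0.04545 = 0.065080 GPa

0.065 GPa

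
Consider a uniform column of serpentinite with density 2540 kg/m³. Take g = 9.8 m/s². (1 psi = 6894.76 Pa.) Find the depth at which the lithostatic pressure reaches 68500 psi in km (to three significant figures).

19.0 km

h = P/(ρg) = 68500 psi / (2540 kg/m³ × 9.8 m/s²) = 4.723×10^8 Pa / 24892 Pa/m = 18974 m
= 18.974 km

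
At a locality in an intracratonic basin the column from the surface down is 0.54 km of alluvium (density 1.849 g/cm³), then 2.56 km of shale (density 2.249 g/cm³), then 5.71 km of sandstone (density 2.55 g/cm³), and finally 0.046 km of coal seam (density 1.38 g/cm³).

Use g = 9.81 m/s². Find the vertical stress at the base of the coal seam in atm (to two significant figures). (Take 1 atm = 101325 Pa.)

alluvium: 1849 kg/m³ × 9.81 m/s² × 540 m = 9.795×10^6 Pa = 96.67 atm
shale: 2249 kg/m³ × 9.81 m/s² × 2560 m = 5.648×10^7 Pa = 557.4 atm
sandstone: 2550 kg/m³ × 9.81 m/s² × 5710 m = 1.428×10^8 Pa = 1410 atm
coal seam: 1380 kg/m³ × 9.81 m/s² × 46 m = 6.227×10^5 Pa = 6.146 atm
Total = 96.67 + 557.4 + 1410 + 6.146 = 2069.9 atm

2100 atm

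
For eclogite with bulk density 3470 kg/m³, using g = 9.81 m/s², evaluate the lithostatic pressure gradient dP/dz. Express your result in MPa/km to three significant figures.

dP/dz = ρg = 3470 kg/m³ × 9.81 m/s² = 34041 Pa/m
= 34041 Pa/m × (1 MPa/km / 1000.0 Pa/m) = 34.041 MPa/km

34.0 MPa/km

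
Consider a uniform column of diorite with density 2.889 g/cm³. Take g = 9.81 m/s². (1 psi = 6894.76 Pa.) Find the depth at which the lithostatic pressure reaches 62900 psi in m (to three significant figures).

15300 m

h = P/(ρg) = 62900 psi / (2889 kg/m³ × 9.81 m/s²) = 4.337×10^8 Pa / 28341 Pa/m = 15302 m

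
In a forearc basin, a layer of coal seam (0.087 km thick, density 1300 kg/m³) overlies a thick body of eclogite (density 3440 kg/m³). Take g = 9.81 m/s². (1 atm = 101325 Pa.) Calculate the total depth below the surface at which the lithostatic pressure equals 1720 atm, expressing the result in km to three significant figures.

Pressure at base of upper layers: 1300×9.81×87 = 1.110×10^6 Pa = 10.95 atm
Remaining pressure to be supplied by eclogite: 1.743×10^8 − 1.110×10^6 = 1.732×10^8 Pa
Additional depth in eclogite = 1.732×10^8 Pa / (3440 kg/m³ × 9.81 m/s²) = 5131.5 m
Total depth = 87 m + 5131.5 m = 5218.5 m
= 5.2185 km

5.22 km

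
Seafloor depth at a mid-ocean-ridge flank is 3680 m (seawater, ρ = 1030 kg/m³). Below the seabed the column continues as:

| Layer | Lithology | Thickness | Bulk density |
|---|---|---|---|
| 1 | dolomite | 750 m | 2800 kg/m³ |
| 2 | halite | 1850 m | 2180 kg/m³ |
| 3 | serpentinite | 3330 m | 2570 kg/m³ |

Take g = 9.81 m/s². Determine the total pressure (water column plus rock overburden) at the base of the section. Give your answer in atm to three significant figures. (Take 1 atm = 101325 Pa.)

1790 atm

seawater: 1030 kg/m³ × 9.81 m/s² × 3680 m = 3.718×10^7 Pa = 367.0 atm
dolomite: 2800 kg/m³ × 9.81 m/s² × 750 m = 2.060×10^7 Pa = 203.3 atm
halite: 2180 kg/m³ × 9.81 m/s² × 1850 m = 3.956×10^7 Pa = 390.5 atm
serpentinite: 2570 kg/m³ × 9.81 m/s² × 3330 m = 8.395×10^7 Pa = 828.6 atm
Total = 367.0 + 203.3 + 390.5 + 828.6 = 1789.3 atm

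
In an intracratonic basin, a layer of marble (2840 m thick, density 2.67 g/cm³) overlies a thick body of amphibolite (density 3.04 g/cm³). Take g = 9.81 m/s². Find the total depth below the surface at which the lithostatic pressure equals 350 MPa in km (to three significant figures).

12.1 km

Pressure at base of upper layers: 2670×9.81×2840 = 7.439×10^7 Pa = 74.39 MPa
Remaining pressure to be supplied by amphibolite: 3.500×10^8 − 7.439×10^7 = 2.756×10^8 Pa
Additional depth in amphibolite = 2.756×10^8 Pa / (3040 kg/m³ × 9.81 m/s²) = 9241.8 m
Total depth = 2840 m + 9241.8 m = 12082 m
= 12.082 km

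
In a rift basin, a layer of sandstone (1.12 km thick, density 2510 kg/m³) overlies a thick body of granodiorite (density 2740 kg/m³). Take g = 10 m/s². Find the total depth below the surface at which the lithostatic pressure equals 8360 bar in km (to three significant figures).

Pressure at base of upper layers: 2510×10×1120 = 2.811×10^7 Pa = 281.1 bar
Remaining pressure to be supplied by granodiorite: 8.360×10^8 − 2.811×10^7 = 8.079×10^8 Pa
Additional depth in granodiorite = 8.079×10^8 Pa / (2740 kg/m³ × 10 m/s²) = 29485 m
Total depth = 1120 m + 29485 m = 30605 m
= 30.605 km

30.6 km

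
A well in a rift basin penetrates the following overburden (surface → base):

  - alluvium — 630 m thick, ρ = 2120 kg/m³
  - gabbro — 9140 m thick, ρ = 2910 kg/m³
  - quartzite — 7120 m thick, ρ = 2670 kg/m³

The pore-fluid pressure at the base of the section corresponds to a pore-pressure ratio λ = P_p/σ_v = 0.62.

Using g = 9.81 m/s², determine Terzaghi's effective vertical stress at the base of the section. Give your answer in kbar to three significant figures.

1.75 kbar

Overburden (lithostatic) stress σ_v:
alluvium: 2120 kg/m³ × 9.81 m/s² × 630 m = 1.310×10^7 Pa = 13.10 MPa
gabbro: 2910 kg/m³ × 9.81 m/s² × 9140 m = 2.609×10^8 Pa = 260.9 MPa
quartzite: 2670 kg/m³ × 9.81 m/s² × 7120 m = 1.865×10^8 Pa = 186.5 MPa
Total = 13.10 + 260.9 + 186.5 = 460.51 MPa
Pore pressure P_p = λ·σ_v = 0.62 × 460.5 MPa = 285.5 MPa
Effective stress σ' = σ_v − P_p = 460.5 − 285.5 = 175.00 MPa = 1.7500 kbar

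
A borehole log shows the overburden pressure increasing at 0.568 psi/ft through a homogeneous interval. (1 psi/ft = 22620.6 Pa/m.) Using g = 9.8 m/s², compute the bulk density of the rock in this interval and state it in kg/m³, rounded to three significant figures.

ρ = (dP/dz)/g = 0.568 psi/ft / 9.8 m/s² = 12848 Pa/m / 9.8 m/s² = 1311.1 kg/m³

1310 kg/m³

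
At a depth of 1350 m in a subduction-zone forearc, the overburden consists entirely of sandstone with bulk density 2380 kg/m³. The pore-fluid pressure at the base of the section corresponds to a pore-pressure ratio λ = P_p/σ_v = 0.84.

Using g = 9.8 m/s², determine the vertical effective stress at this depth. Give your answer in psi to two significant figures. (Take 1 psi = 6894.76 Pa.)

730 psi

Overburden (lithostatic) stress σ_v:
sandstone: 2380 kg/m³ × 9.8 m/s² × 1350 m = 3.149×10^7 Pa = 31.49 MPa
Pore pressure P_p = λ·σ_v = 0.84 × 31.49 MPa = 26.45 MPa
Effective stress σ' = σ_v − P_p = 31.49 − 26.45 = 5.0380 MPa = 730.70 psi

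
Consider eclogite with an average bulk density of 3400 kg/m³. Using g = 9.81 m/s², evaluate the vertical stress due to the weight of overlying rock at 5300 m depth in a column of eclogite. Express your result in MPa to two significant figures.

180 MPa

eclogite: 3400 kg/m³ × 9.81 m/s² × 5300 m = 1.768×10^8 Pa = 176.8 MPa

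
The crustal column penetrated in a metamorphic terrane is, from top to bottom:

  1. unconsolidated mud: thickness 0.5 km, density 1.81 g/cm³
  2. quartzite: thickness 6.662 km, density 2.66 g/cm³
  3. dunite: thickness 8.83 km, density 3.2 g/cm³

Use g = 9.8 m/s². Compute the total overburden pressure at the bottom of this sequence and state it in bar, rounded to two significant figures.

4600 bar

unconsolidated mud: 1810 kg/m³ × 9.8 m/s² × 500 m = 8.869×10^6 Pa = 88.69 bar
quartzite: 2660 kg/m³ × 9.8 m/s² × 6662 m = 1.737×10^8 Pa = 1737 bar
dunite: 3200 kg/m³ × 9.8 m/s² × 8830 m = 2.769×10^8 Pa = 2769 bar
Total = 88.69 + 1737 + 2769 = 4594.4 bar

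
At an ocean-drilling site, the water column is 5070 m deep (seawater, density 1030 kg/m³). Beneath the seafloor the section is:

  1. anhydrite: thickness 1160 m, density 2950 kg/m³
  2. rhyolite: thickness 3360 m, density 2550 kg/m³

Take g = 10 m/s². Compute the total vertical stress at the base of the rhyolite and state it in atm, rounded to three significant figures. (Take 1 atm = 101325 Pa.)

1700 atm

seawater: 1030 kg/m³ × 10 m/s² × 5070 m = 5.222×10^7 Pa = 515.4 atm
anhydrite: 2950 kg/m³ × 10 m/s² × 1160 m = 3.422×10^7 Pa = 337.7 atm
rhyolite: 2550 kg/m³ × 10 m/s² × 3360 m = 8.568×10^7 Pa = 845.6 atm
Total = 515.4 + 337.7 + 845.6 = 1698.7 atm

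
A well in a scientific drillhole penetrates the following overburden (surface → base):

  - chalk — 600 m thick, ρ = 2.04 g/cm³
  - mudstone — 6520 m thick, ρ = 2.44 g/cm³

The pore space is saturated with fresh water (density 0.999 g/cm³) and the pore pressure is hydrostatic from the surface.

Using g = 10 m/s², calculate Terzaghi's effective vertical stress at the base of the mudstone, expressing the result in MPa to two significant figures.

Overburden (lithostatic) stress σ_v:
chalk: 2040 kg/m³ × 10 m/s² × 600 m = 1.224×10^7 Pa = 12.24 MPa
mudstone: 2440 kg/m³ × 10 m/s² × 6520 m = 1.591×10^8 Pa = 159.1 MPa
Total = 12.24 + 159.1 = 171.33 MPa
Pore pressure P_p = 999 kg/m³ × 10 m/s² × 7120 m = 7.113×10^7 Pa = 71.13 MPa
Effective stress σ' = σ_v − P_p = 171.3 − 71.13 = 100.20 MPa

100 MPa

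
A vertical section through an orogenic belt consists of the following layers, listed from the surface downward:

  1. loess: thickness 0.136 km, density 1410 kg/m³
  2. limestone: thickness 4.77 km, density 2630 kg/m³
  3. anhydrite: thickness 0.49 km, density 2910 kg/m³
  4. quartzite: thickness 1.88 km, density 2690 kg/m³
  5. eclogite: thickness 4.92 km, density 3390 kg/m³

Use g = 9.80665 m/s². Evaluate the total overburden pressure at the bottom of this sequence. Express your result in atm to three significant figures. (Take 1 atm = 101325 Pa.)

3470 atm

loess: 1410 kg/m³ × 9.80665 m/s² × 136 m = 1.881×10^6 Pa = 18.56 atm
limestone: 2630 kg/m³ × 9.80665 m/s² × 4770 m = 1.230×10^8 Pa = 1214 atm
anhydrite: 2910 kg/m³ × 9.80665 m/s² × 490 m = 1.398×10^7 Pa = 138.0 atm
quartzite: 2690 kg/m³ × 9.80665 m/s² × 1880 m = 4.959×10^7 Pa = 489.5 atm
eclogite: 3390 kg/m³ × 9.80665 m/s² × 4920 m = 1.636×10^8 Pa = 1614 atm
Total = 18.56 + 1214 + 138.0 + 489.5 + 1614 = 3474.4 atm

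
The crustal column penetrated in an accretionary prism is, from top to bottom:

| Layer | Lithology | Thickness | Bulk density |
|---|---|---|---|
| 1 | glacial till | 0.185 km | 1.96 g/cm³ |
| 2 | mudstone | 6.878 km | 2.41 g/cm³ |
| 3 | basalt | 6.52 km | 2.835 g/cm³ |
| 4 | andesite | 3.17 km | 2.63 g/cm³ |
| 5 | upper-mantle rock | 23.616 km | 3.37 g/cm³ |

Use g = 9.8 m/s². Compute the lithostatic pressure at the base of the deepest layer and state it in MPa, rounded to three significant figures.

1210 MPa

glacial till: 1960 kg/m³ × 9.8 m/s² × 185 m = 3.553×10^6 Pa = 3.553 MPa
mudstone: 2410 kg/m³ × 9.8 m/s² × 6878 m = 1.624×10^8 Pa = 162.4 MPa
basalt: 2835 kg/m³ × 9.8 m/s² × 6520 m = 1.811×10^8 Pa = 181.1 MPa
andesite: 2630 kg/m³ × 9.8 m/s² × 3170 m = 8.170×10^7 Pa = 81.70 MPa
upper-mantle rock: 3370 kg/m³ × 9.8 m/s² × 23616 m = 7.799×10^8 Pa = 779.9 MPa
Total = 3.553 + 162.4 + 181.1 + 81.70 + 779.9 = 1208.8 MPa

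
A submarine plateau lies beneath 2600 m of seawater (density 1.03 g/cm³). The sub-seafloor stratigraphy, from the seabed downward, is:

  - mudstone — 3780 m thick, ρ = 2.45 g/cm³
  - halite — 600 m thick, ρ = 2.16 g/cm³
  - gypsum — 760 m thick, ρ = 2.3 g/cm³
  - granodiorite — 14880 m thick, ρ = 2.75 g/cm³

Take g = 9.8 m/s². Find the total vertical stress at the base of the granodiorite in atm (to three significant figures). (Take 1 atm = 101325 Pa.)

seawater: 1030 kg/m³ × 9.8 m/s² × 2600 m = 2.624×10^7 Pa = 259.0 atm
mudstone: 2450 kg/m³ × 9.8 m/s² × 3780 m = 9.076×10^7 Pa = 895.7 atm
halite: 2160 kg/m³ × 9.8 m/s² × 600 m = 1.270×10^7 Pa = 125.3 atm
gypsum: 2300 kg/m³ × 9.8 m/s² × 760 m = 1.713×10^7 Pa = 169.1 atm
granodiorite: 2750 kg/m³ × 9.8 m/s² × 14880 m = 4.010×10^8 Pa = 3958 atm
Total = 259.0 + 895.7 + 125.3 + 169.1 + 3958 = 5406.9 atm

5410 atm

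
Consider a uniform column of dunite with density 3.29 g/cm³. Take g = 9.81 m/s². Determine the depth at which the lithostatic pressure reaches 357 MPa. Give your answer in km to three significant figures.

h = P/(ρg) = 357 MPa / (3290 kg/m³ × 9.81 m/s²) = 3.570×10^8 Pa / 32275 Pa/m = 11061 m
= 11.061 km

11.1 km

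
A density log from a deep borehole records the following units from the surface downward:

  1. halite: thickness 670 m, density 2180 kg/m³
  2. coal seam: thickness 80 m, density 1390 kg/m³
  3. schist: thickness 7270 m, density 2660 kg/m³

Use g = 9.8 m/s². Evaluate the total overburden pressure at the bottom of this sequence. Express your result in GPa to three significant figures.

0.205 GPa

halite: 2180 kg/m³ × 9.8 m/s² × 670 m = 1.431×10^7 Pa = 0.01431 GPa
coal seam: 1390 kg/m³ × 9.8 m/s² × 80 m = 1.090×10^6 Pa = 1.090×10^-3 GPa
schist: 2660 kg/m³ × 9.8 m/s² × 7270 m = 1.895×10^8 Pa = 0.1895 GPa
Total = 0.01431 + 1.090×10^-3 + 0.1895 = 0.20492 GPa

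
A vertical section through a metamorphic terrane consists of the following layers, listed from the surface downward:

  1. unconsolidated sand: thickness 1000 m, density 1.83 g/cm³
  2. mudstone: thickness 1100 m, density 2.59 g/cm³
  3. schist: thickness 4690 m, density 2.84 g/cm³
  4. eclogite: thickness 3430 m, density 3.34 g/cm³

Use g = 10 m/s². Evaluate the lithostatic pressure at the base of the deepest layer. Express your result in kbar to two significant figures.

2.9 kbar

unconsolidated sand: 1830 kg/m³ × 10 m/s² × 1000 m = 1.830×10^7 Pa = 0.1830 kbar
mudstone: 2590 kg/m³ × 10 m/s² × 1100 m = 2.849×10^7 Pa = 0.2849 kbar
schist: 2840 kg/m³ × 10 m/s² × 4690 m = 1.332×10^8 Pa = 1.332 kbar
eclogite: 3340 kg/m³ × 10 m/s² × 3430 m = 1.146×10^8 Pa = 1.146 kbar
Total = 0.1830 + 0.2849 + 1.332 + 1.146 = 2.9455 kbar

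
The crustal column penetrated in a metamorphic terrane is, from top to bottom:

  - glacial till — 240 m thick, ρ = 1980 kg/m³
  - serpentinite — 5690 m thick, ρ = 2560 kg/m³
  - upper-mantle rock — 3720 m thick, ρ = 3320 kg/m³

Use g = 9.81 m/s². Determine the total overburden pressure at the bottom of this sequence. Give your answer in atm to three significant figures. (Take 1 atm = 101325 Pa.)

2650 atm

glacial till: 1980 kg/m³ × 9.81 m/s² × 240 m = 4.662×10^6 Pa = 46.01 atm
serpentinite: 2560 kg/m³ × 9.81 m/s² × 5690 m = 1.429×10^8 Pa = 1410 atm
upper-mantle rock: 3320 kg/m³ × 9.81 m/s² × 3720 m = 1.212×10^8 Pa = 1196 atm
Total = 46.01 + 1410 + 1196 = 2652.0 atm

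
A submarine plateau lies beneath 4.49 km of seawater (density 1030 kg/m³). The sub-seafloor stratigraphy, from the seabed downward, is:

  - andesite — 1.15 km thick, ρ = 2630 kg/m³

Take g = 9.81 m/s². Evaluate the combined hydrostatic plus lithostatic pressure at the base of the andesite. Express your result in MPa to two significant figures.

seawater: 1030 kg/m³ × 9.81 m/s² × 4490 m = 4.537×10^7 Pa = 45.37 MPa
andesite: 2630 kg/m³ × 9.81 m/s² × 1150 m = 2.967×10^7 Pa = 29.67 MPa
Total = 45.37 + 29.67 = 75.039 MPa

75 MPa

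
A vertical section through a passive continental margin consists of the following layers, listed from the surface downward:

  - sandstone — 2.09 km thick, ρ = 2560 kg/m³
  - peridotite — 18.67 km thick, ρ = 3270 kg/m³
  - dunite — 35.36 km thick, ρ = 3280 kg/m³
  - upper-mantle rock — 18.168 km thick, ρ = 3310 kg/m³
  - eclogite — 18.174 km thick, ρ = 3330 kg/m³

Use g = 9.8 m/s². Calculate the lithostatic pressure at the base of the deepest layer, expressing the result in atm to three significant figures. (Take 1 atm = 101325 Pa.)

sandstone: 2560 kg/m³ × 9.8 m/s² × 2090 m = 5.243×10^7 Pa = 517.5 atm
peridotite: 3270 kg/m³ × 9.8 m/s² × 18670 m = 5.983×10^8 Pa = 5905 atm
dunite: 3280 kg/m³ × 9.8 m/s² × 35360 m = 1.137×10^9 Pa = 11217 atm
upper-mantle rock: 3310 kg/m³ × 9.8 m/s² × 18168 m = 5.893×10^8 Pa = 5816 atm
eclogite: 3330 kg/m³ × 9.8 m/s² × 18174 m = 5.931×10^8 Pa = 5853 atm
Total = 517.5 + 5905 + 11217 + 5816 + 5853 = 29309 atm

29300 atm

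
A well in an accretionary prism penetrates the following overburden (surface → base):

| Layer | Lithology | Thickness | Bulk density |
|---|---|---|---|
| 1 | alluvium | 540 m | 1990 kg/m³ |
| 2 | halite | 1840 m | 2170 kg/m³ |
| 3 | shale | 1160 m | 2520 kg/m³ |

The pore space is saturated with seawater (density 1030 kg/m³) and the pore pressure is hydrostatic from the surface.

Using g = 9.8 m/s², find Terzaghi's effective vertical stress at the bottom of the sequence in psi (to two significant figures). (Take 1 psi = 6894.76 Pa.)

Overburden (lithostatic) stress σ_v:
alluvium: 1990 kg/m³ × 9.8 m/s² × 540 m = 1.053×10^7 Pa = 10.53 MPa
halite: 2170 kg/m³ × 9.8 m/s² × 1840 m = 3.913×10^7 Pa = 39.13 MPa
shale: 2520 kg/m³ × 9.8 m/s² × 1160 m = 2.865×10^7 Pa = 28.65 MPa
Total = 10.53 + 39.13 + 28.65 = 78.308 MPa
Pore pressure P_p = 1030 kg/m³ × 9.8 m/s² × 3540 m = 3.573×10^7 Pa = 35.73 MPa
Effective stress σ' = σ_v − P_p = 78.31 − 35.73 = 42.575 MPa = 6175.0 psi

6200 psi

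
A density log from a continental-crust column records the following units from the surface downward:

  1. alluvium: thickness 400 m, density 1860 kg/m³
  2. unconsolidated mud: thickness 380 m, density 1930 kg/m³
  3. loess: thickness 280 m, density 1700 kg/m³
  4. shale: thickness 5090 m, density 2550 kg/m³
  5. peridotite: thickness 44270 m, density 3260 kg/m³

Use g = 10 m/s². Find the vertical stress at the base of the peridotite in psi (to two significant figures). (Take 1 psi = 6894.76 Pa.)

230000 psi

alluvium: 1860 kg/m³ × 10 m/s² × 400 m = 7.440×10^6 Pa = 1079 psi
unconsolidated mud: 1930 kg/m³ × 10 m/s² × 380 m = 7.334×10^6 Pa = 1064 psi
loess: 1700 kg/m³ × 10 m/s² × 280 m = 4.760×10^6 Pa = 690.4 psi
shale: 2550 kg/m³ × 10 m/s² × 5090 m = 1.298×10^8 Pa = 18825 psi
peridotite: 3260 kg/m³ × 10 m/s² × 44270 m = 1.443×10^9 Pa = 2.093×10^5 psi
Total = 1079 + 1064 + 690.4 + 18825 + 2.093×10^5 = 2.3098×10^5 psi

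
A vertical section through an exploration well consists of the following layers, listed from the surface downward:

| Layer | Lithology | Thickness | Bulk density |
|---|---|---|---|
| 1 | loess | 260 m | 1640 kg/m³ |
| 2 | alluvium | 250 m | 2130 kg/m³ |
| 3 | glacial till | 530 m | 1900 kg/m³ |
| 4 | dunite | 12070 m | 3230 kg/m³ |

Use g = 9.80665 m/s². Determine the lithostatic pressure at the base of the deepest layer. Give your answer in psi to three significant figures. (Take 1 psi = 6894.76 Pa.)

58200 psi

loess: 1640 kg/m³ × 9.80665 m/s² × 260 m = 4.182×10^6 Pa = 606.5 psi
alluvium: 2130 kg/m³ × 9.80665 m/s² × 250 m = 5.222×10^6 Pa = 757.4 psi
glacial till: 1900 kg/m³ × 9.80665 m/s² × 530 m = 9.875×10^6 Pa = 1432 psi
dunite: 3230 kg/m³ × 9.80665 m/s² × 12070 m = 3.823×10^8 Pa = 55451 psi
Total = 606.5 + 757.4 + 1432 + 55451 = 58247 psi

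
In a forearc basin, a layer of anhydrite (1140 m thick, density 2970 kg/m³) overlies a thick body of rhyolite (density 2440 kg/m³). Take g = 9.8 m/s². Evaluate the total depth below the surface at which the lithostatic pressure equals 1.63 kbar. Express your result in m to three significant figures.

6570 m

Pressure at base of upper layers: 2970×9.8×1140 = 3.318×10^7 Pa = 0.3318 kbar
Remaining pressure to be supplied by rhyolite: 1.630×10^8 − 3.318×10^7 = 1.298×10^8 Pa
Additional depth in rhyolite = 1.298×10^8 Pa / (2440 kg/m³ × 9.8 m/s²) = 5429.0 m
Total depth = 1140 m + 5429.0 m = 6569.0 m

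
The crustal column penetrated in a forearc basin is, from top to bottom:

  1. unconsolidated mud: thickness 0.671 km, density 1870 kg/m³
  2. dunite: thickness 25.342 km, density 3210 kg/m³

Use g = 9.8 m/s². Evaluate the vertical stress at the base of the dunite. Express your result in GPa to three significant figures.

unconsolidated mud: 1870 kg/m³ × 9.8 m/s² × 671 m = 1.230×10^7 Pa = 0.01230 GPa
dunite: 3210 kg/m³ × 9.8 m/s² × 25342 m = 7.972×10^8 Pa = 0.7972 GPa
Total = 0.01230 + 0.7972 = 0.80951 GPa

0.810 GPa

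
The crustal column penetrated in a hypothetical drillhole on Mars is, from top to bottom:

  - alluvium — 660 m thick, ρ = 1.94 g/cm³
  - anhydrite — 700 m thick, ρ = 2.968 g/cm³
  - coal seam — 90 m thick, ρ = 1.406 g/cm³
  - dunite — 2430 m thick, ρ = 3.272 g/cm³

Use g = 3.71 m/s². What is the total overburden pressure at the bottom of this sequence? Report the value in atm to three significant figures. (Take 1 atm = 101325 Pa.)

419 atm

alluvium: 1940 kg/m³ × 3.71 m/s² × 660 m = 4.750×10^6 Pa = 46.88 atm
anhydrite: 2968 kg/m³ × 3.71 m/s² × 700 m = 7.708×10^6 Pa = 76.07 atm
coal seam: 1406 kg/m³ × 3.71 m/s² × 90 m = 4.695×10^5 Pa = 4.633 atm
dunite: 3272 kg/m³ × 3.71 m/s² × 2430 m = 2.950×10^7 Pa = 291.1 atm
Total = 46.88 + 76.07 + 4.633 + 291.1 = 418.71 atm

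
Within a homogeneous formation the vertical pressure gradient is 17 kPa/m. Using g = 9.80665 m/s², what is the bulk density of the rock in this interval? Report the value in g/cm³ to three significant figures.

1.73 g/cm³

ρ = (dP/dz)/g = 17 kPa/m / 9.80665 m/s² = 17000 Pa/m / 9.80665 m/s² = 1733.5 kg/m³
= 1.734 g/cm³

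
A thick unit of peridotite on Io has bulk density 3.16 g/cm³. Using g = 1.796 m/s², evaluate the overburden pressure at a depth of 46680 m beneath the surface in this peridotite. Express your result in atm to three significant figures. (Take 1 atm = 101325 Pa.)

2610 atm

peridotite: 3160 kg/m³ × 1.796 m/s² × 46680 m = 2.649×10^8 Pa = 2615 atm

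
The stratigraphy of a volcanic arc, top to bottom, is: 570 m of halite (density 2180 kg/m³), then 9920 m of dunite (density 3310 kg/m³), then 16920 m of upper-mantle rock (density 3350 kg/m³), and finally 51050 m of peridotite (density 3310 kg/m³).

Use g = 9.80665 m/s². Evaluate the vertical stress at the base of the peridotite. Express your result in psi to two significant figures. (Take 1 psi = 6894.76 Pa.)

370000 psi

halite: 2180 kg/m³ × 9.80665 m/s² × 570 m = 1.219×10^7 Pa = 1767 psi
dunite: 3310 kg/m³ × 9.80665 m/s² × 9920 m = 3.220×10^8 Pa = 46703 psi
upper-mantle rock: 3350 kg/m³ × 9.80665 m/s² × 16920 m = 5.559×10^8 Pa = 80621 psi
peridotite: 3310 kg/m³ × 9.80665 m/s² × 51050 m = 1.657×10^9 Pa = 2.403×10^5 psi
Total = 1767 + 46703 + 80621 + 2.403×10^5 = 3.6943×10^5 psi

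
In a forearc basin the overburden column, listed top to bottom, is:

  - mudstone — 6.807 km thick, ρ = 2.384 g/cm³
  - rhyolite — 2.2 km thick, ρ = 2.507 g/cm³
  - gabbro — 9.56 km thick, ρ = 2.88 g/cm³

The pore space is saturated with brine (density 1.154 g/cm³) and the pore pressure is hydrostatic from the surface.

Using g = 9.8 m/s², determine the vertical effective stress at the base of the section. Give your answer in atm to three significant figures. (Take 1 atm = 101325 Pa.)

Overburden (lithostatic) stress σ_v:
mudstone: 2384 kg/m³ × 9.8 m/s² × 6807 m = 1.590×10^8 Pa = 159.0 MPa
rhyolite: 2507 kg/m³ × 9.8 m/s² × 2200 m = 5.405×10^7 Pa = 54.05 MPa
gabbro: 2880 kg/m³ × 9.8 m/s² × 9560 m = 2.698×10^8 Pa = 269.8 MPa
Total = 159.0 + 54.05 + 269.8 = 482.91 MPa
Pore pressure P_p = 1154 kg/m³ × 9.8 m/s² × 18567 m = 2.100×10^8 Pa = 210.0 MPa
Effective stress σ' = σ_v − P_p = 482.9 − 210.0 = 272.93 MPa = 2693.6 atm

2690 atm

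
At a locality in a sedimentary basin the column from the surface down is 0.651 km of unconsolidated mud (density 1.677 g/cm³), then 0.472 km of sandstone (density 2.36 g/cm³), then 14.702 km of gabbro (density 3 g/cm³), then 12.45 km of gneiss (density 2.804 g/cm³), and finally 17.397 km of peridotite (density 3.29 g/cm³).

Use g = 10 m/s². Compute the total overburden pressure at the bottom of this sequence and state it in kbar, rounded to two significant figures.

14 kbar

unconsolidated mud: 1677 kg/m³ × 10 m/s² × 651 m = 1.092×10^7 Pa = 0.1092 kbar
sandstone: 2360 kg/m³ × 10 m/s² × 472 m = 1.114×10^7 Pa = 0.1114 kbar
gabbro: 3000 kg/m³ × 10 m/s² × 14702 m = 4.411×10^8 Pa = 4.411 kbar
gneiss: 2804 kg/m³ × 10 m/s² × 12450 m = 3.491×10^8 Pa = 3.491 kbar
peridotite: 3290 kg/m³ × 10 m/s² × 17397 m = 5.724×10^8 Pa = 5.724 kbar
Total = 0.1092 + 0.1114 + 4.411 + 3.491 + 5.724 = 13.846 kbar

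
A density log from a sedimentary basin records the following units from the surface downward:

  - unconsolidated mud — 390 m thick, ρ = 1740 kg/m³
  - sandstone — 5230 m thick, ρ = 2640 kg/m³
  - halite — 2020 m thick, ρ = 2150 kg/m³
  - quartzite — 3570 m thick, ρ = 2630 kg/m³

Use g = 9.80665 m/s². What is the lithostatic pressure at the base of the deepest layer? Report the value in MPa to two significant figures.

unconsolidated mud: 1740 kg/m³ × 9.80665 m/s² × 390 m = 6.655×10^6 Pa = 6.655 MPa
sandstone: 2640 kg/m³ × 9.80665 m/s² × 5230 m = 1.354×10^8 Pa = 135.4 MPa
halite: 2150 kg/m³ × 9.80665 m/s² × 2020 m = 4.259×10^7 Pa = 42.59 MPa
quartzite: 2630 kg/m³ × 9.80665 m/s² × 3570 m = 9.208×10^7 Pa = 92.08 MPa
Total = 6.655 + 135.4 + 42.59 + 92.08 = 276.72 MPa

280 MPa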